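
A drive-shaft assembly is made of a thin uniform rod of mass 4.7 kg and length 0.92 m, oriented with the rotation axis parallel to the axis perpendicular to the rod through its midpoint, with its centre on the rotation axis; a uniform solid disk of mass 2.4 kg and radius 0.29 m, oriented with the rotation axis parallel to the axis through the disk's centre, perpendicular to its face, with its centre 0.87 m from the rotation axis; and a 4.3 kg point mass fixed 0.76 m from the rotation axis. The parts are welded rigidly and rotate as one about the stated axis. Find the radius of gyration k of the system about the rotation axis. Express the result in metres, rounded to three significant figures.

Thin rod: I_cm = (1/12)ML² = (1/12)(4.7)(0.92)² = 0.33151 kg·m²; axis through the centre, so I = 0.33151 kg·m².
Solid disk: I_cm = (1/2)MR² = (1/2)(2.4)(0.29)² = 0.10092 kg·m²; centre at d = 0.87 m, so the parallel axis theorem gives I = 0.10092 + (2.4)(0.87)² = 1.9175 kg·m².
Point mass: I_cm = 0; centre at d = 0.76 m, so the parallel axis theorem gives I = 0 + (4.3)(0.76)² = 2.4837 kg·m².
Total I = 4.7327 kg·m²; total mass M = 11.4 kg.
k = √(I/M) = √(4.7327/11.4) = 0.64432 m.

0.644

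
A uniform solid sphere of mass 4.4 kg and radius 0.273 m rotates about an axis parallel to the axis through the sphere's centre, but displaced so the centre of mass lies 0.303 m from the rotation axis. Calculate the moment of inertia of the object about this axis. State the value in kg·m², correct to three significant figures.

0.535

I_cm = (2/5)MR² = (2/5)(4.4)(0.273)² = 0.13117 kg·m²; centre at d = 0.303 m, so I = I_cm + Md² gives I = 0.13117 + (4.4)(0.303)² = 0.53513 kg·m².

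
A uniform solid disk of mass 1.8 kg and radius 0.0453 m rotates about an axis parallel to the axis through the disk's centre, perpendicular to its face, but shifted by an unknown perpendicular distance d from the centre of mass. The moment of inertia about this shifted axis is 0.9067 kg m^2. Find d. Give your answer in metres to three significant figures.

0.709

About the centre-of-mass axis, I_cm = (1/2)MR² = (1/2)(1.8)(0.0453)² = 0.0018469 kg m^2.
Parallel axis theorem: I = I_cm + Md², so Md² = 0.9067 − 0.0018469 = 0.90485 kg m^2.
d = √(0.90485 / 1.8) = 0.70901 m.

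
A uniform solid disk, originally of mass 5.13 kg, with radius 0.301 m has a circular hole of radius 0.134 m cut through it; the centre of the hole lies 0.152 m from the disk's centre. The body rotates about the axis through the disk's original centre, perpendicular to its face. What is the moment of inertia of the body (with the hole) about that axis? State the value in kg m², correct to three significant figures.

Unpierced body about its centre: I₀ = (1/2)MR² = (1/2)(5.13)(0.301)² = 0.23239 kg m².
The removed disk has mass m = M·(r/R)² = (5.13)(0.134/0.301)² = 1.0167 kg (same uniform areal density).
Its moment of inertia about the rotation axis (parallel-axis theorem): I_hole = (1/2)mr² + md² = (1/2)(1.0167)(0.134)² + (1.0167)(0.152)² = 0.032618 kg m².
Treating the hole as negative mass, I = I₀ − I_hole = 0.23239 − 0.032618 = 0.19977 kg m².

0.200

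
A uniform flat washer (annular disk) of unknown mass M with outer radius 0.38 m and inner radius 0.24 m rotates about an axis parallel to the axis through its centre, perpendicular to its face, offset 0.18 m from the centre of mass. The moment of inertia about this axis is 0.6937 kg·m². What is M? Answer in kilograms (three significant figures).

5.20

I = I_cm + Md² = (1/2)M(R²+r²) + Md² = M·[0.5·[(0.38)² + (0.24)²] + (0.18)²] = M·0.1334.
So M = 0.6937 / 0.1334 = 5.2001 kg.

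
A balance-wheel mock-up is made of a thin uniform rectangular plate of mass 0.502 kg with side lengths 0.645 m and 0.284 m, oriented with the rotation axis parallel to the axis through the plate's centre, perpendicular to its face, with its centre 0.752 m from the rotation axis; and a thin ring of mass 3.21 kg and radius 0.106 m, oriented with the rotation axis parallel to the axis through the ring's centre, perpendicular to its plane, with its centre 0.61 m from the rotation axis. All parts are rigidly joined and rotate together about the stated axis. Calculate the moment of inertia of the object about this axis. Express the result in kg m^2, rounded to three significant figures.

Rectangular plate: I_cm = (1/12)M(a²+b²) = (1/12)(0.502)[(0.645)² + (0.284)²] = 0.020778 kg m^2; centre at d = 0.752 m, so I = I_cm + Md² gives I = 0.020778 + (0.502)(0.752)² = 0.30466 kg m^2.
Thin ring: I_cm = MR² = (3.21)(0.106)² = 0.036068 kg m^2; centre at d = 0.61 m, so I = I_cm + Md² gives I = 0.036068 + (3.21)(0.61)² = 1.2305 kg m^2.
Total I = 0.30466 + 1.2305 = 1.5352 kg m^2.

1.54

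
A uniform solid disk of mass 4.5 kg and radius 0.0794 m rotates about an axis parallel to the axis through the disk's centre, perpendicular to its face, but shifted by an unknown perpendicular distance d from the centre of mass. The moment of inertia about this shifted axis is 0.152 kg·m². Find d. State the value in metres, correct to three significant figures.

0.175

About the centre-of-mass axis, I_cm = (1/2)MR² = (1/2)(4.5)(0.0794)² = 0.014185 kg·m².
Parallel axis theorem: I = I_cm + Md², so Md² = 0.152 − 0.014185 = 0.13782 kg·m².
d = √(0.13782 / 4.5) = 0.175 m.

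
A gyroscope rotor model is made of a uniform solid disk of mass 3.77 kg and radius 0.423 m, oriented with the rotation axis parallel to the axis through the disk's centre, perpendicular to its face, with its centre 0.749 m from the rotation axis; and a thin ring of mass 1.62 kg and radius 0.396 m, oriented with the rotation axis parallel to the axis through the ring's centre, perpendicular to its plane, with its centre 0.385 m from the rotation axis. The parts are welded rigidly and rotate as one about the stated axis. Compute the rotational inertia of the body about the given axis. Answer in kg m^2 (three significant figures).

2.95

Solid disk: I_cm = (1/2)MR² = (1/2)(3.77)(0.423)² = 0.33728 kg m^2; centre at d = 0.749 m, so I = I_cm + Md² gives I = 0.33728 + (3.77)(0.749)² = 2.4523 kg m^2.
Thin ring: I_cm = MR² = (1.62)(0.396)² = 0.25404 kg m^2; centre at d = 0.385 m, so I = I_cm + Md² gives I = 0.25404 + (1.62)(0.385)² = 0.49417 kg m^2.
Total I = 2.4523 + 0.49417 = 2.9464 kg m^2.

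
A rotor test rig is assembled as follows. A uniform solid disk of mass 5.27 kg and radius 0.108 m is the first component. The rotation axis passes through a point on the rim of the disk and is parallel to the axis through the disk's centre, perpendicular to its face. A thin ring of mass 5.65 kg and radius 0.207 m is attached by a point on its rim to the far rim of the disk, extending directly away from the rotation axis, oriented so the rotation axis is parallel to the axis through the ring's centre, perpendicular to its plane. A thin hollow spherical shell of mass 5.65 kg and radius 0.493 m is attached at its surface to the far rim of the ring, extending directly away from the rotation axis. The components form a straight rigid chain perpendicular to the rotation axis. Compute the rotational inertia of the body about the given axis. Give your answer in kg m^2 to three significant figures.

Solid disk: I_cm = (1/2)MR² = (1/2)(5.27)(0.108)² = 0.030735 kg m^2; centre at d = 0.108 m, so the parallel axis theorem gives I = 0.030735 + (5.27)(0.108)² = 0.092204 kg m^2.
Thin ring: I_cm = MR² = (5.65)(0.207)² = 0.2421 kg m^2; centre at d = 0.108 + 0.108 + 0.207 = 0.423 m, so the parallel axis theorem gives I = 0.2421 + (5.65)(0.423)² = 1.253 kg m^2.
Spherical shell: I_cm = (2/3)MR² = (2/3)(5.65)(0.493)² = 0.91548 kg m^2; centre at d = 0.108 + 0.108 + 0.207 + 0.207 + 0.493 = 1.123 m, so the parallel axis theorem gives I = 0.91548 + (5.65)(1.123)² = 8.0409 kg m^2.
Total I = 0.092204 + 1.253 + 8.0409 = 9.3861 kg m^2.

9.39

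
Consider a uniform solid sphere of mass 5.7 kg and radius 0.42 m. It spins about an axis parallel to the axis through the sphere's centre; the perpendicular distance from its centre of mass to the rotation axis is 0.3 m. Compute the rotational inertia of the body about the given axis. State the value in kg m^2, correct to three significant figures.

I_cm = (2/5)MR² = (2/5)(5.7)(0.42)² = 0.40219 kg m^2; centre at d = 0.3 m, so I = I_cm + Md² gives I = 0.40219 + (5.7)(0.3)² = 0.91519 kg m^2.

0.915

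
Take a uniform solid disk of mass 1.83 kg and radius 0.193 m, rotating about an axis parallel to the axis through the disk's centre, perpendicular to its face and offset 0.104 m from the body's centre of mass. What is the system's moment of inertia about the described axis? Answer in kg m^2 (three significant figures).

0.0539

I_cm = (1/2)MR² = (1/2)(1.83)(0.193)² = 0.034083 kg m^2; centre at d = 0.104 m, so I = I_cm + Md² gives I = 0.034083 + (1.83)(0.104)² = 0.053876 kg m^2.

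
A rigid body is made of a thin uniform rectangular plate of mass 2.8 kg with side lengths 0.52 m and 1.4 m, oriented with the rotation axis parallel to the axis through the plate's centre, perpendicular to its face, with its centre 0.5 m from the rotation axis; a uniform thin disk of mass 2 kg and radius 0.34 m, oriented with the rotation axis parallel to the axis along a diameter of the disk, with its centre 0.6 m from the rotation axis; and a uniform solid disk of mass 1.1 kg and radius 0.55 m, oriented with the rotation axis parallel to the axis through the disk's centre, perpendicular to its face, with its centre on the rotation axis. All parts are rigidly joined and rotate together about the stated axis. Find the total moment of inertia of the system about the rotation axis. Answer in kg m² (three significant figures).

Rectangular plate: I_cm = (1/12)M(a²+b²) = (1/12)(2.8)[(0.52)² + (1.4)²] = 0.52043 kg m²; centre at d = 0.5 m, so the parallel axis theorem gives I = 0.52043 + (2.8)(0.5)² = 1.2204 kg m².
Thin disk: I_cm = (1/4)MR² = (1/4)(2)(0.34)² = 0.0578 kg m²; centre at d = 0.6 m, so the parallel axis theorem gives I = 0.0578 + (2)(0.6)² = 0.7778 kg m².
Solid disk: I_cm = (1/2)MR² = (1/2)(1.1)(0.55)² = 0.16638 kg m²; axis through the centre, so I = 0.16638 kg m².
Total I = 1.2204 + 0.7778 + 0.16638 = 2.1646 kg m².

2.16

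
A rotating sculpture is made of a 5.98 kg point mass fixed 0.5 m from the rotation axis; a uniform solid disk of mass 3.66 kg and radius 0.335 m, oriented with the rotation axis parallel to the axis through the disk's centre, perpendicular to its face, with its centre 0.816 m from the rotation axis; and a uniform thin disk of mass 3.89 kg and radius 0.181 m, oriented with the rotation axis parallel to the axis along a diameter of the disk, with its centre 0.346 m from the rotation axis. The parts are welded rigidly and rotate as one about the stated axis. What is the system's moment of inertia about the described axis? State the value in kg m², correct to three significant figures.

Point mass: I_cm = 0; centre at d = 0.5 m, so the parallel axis theorem gives I = 0 + (5.98)(0.5)² = 1.495 kg m².
Solid disk: I_cm = (1/2)MR² = (1/2)(3.66)(0.335)² = 0.20537 kg m²; centre at d = 0.816 m, so the parallel axis theorem gives I = 0.20537 + (3.66)(0.816)² = 2.6424 kg m².
Thin disk: I_cm = (1/4)MR² = (1/4)(3.89)(0.181)² = 0.03186 kg m²; centre at d = 0.346 m, so the parallel axis theorem gives I = 0.03186 + (3.89)(0.346)² = 0.49756 kg m².
Total I = 1.495 + 2.6424 + 0.49756 = 4.635 kg m².

4.63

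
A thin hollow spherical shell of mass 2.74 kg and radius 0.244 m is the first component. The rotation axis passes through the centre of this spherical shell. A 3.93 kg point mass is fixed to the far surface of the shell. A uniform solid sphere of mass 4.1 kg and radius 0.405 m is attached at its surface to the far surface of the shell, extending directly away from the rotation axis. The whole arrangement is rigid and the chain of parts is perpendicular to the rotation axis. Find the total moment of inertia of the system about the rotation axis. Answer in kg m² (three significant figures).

2.34

Spherical shell: I_cm = (2/3)MR² = (2/3)(2.74)(0.244)² = 0.10875 kg m²; axis through the centre, so I = 0.10875 kg m².
Point mass: I_cm = 0; centre at d = 0.244 m, so I = I_cm + Md² gives I = 0 + (3.93)(0.244)² = 0.23398 kg m².
Solid sphere: I_cm = (2/5)MR² = (2/5)(4.1)(0.405)² = 0.269 kg m²; centre at d = 0.244 + 0.405 = 0.649 m, so I = I_cm + Md² gives I = 0.269 + (4.1)(0.649)² = 1.9959 kg m².
Total I = 0.10875 + 0.23398 + 1.9959 = 2.3387 kg m².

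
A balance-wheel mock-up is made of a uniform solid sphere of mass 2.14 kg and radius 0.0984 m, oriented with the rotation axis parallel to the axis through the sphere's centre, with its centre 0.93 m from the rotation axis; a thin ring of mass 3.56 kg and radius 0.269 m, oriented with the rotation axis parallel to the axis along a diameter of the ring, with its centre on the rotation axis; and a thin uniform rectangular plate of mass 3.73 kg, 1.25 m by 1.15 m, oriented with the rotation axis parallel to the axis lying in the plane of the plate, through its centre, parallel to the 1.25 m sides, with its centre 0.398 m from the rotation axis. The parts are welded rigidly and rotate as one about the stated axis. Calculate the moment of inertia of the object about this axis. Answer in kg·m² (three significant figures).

Solid sphere: I_cm = (2/5)MR² = (2/5)(2.14)(0.0984)² = 0.0082883 kg·m²; centre at d = 0.93 m, so I = I_cm + Md² gives I = 0.0082883 + (2.14)(0.93)² = 1.8592 kg·m².
Thin ring: I_cm = (1/2)MR² = (1/2)(3.56)(0.269)² = 0.1288 kg·m²; axis through the centre, so I = 0.1288 kg·m².
Rectangular plate: I_cm = (1/12)Mb² = (1/12)(3.73)(1.15)² = 0.41108 kg·m²; centre at d = 0.398 m, so I = I_cm + Md² gives I = 0.41108 + (3.73)(0.398)² = 1.0019 kg·m².
Total I = 1.8592 + 0.1288 + 1.0019 = 2.9899 kg·m².

2.99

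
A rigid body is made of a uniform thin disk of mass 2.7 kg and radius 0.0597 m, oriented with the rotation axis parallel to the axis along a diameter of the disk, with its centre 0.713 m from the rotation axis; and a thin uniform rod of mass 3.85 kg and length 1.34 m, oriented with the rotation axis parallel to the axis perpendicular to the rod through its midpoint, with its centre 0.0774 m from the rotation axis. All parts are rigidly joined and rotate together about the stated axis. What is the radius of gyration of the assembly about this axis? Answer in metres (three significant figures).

Thin disk: I_cm = (1/4)MR² = (1/4)(2.7)(0.0597)² = 0.0024058 kg m²; centre at d = 0.713 m, so I = I_cm + Md² gives I = 0.0024058 + (2.7)(0.713)² = 1.375 kg m².
Thin rod: I_cm = (1/12)ML² = (1/12)(3.85)(1.34)² = 0.57609 kg m²; centre at d = 0.0774 m, so I = I_cm + Md² gives I = 0.57609 + (3.85)(0.0774)² = 0.59915 kg m².
Total I = 1.9742 kg m²; total mass M = 6.55 kg.
k = √(I/M) = √(1.9742/6.55) = 0.549 m.

0.549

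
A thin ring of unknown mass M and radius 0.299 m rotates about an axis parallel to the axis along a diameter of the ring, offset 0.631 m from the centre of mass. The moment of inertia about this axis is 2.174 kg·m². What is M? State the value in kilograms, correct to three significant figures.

I = I_cm + Md² = (1/2)MR² + Md² = M·[0.5·(0.299)² + (0.631)²] = M·0.44286.
So M = 2.174 / 0.44286 = 4.909 kg.

4.91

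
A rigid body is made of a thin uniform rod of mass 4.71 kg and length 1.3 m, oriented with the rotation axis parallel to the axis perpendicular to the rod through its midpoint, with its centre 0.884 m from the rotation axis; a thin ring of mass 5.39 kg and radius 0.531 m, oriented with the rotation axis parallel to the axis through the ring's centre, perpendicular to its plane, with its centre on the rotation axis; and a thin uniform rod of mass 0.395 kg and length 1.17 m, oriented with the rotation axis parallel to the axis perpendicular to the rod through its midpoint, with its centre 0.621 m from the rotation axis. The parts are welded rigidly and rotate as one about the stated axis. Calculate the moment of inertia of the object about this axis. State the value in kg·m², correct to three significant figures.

6.06

Thin rod: I_cm = (1/12)ML² = (1/12)(4.71)(1.3)² = 0.66333 kg·m²; centre at d = 0.884 m, so I = I_cm + Md² gives I = 0.66333 + (4.71)(0.884)² = 4.344 kg·m².
Thin ring: I_cm = MR² = (5.39)(0.531)² = 1.5198 kg·m²; axis through the centre, so I = 1.5198 kg·m².
Thin rod: I_cm = (1/12)ML² = (1/12)(0.395)(1.17)² = 0.04506 kg·m²; centre at d = 0.621 m, so I = I_cm + Md² gives I = 0.04506 + (0.395)(0.621)² = 0.19739 kg·m².
Total I = 4.344 + 1.5198 + 0.19739 = 6.0611 kg·m².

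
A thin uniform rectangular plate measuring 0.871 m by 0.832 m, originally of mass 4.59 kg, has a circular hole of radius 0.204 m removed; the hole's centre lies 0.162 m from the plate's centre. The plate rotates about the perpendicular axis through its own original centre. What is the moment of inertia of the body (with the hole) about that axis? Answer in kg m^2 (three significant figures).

0.516

Unpierced body about its centre: I₀ = (1/12)M(a²+b²) = (1/12)(4.59)[(0.871)² + (0.832)²] = 0.55496 kg m^2.
The removed disk has mass m = M·πr²/(ab) = (4.59)·π(0.204)²/(0.871·0.832) = 0.8281 kg (same uniform areal density).
Its moment of inertia about the rotation axis (parallel-axis theorem): I_hole = (1/2)mr² + md² = (1/2)(0.8281)(0.204)² + (0.8281)(0.162)² = 0.038964 kg m^2.
Treating the hole as negative mass, I = I₀ − I_hole = 0.55496 − 0.038964 = 0.51599 kg m^2.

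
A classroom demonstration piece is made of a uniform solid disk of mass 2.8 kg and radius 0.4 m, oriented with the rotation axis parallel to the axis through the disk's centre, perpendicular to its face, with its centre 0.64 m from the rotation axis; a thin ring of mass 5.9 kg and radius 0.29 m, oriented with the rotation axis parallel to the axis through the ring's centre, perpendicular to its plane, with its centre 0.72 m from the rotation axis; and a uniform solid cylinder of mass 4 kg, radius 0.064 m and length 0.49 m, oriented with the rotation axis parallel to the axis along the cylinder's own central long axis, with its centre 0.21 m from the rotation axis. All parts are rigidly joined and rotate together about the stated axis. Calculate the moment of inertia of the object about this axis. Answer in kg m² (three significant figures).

5.11

Solid disk: I_cm = (1/2)MR² = (1/2)(2.8)(0.4)² = 0.224 kg m²; centre at d = 0.64 m, so the parallel axis theorem gives I = 0.224 + (2.8)(0.64)² = 1.3709 kg m².
Thin ring: I_cm = MR² = (5.9)(0.29)² = 0.49619 kg m²; centre at d = 0.72 m, so the parallel axis theorem gives I = 0.49619 + (5.9)(0.72)² = 3.5547 kg m².
Solid cylinder: I_cm = (1/2)MR² = (1/2)(4)(0.064)² = 0.008192 kg m²; centre at d = 0.21 m, so the parallel axis theorem gives I = 0.008192 + (4)(0.21)² = 0.18459 kg m².
Total I = 1.3709 + 3.5547 + 0.18459 = 5.1102 kg m².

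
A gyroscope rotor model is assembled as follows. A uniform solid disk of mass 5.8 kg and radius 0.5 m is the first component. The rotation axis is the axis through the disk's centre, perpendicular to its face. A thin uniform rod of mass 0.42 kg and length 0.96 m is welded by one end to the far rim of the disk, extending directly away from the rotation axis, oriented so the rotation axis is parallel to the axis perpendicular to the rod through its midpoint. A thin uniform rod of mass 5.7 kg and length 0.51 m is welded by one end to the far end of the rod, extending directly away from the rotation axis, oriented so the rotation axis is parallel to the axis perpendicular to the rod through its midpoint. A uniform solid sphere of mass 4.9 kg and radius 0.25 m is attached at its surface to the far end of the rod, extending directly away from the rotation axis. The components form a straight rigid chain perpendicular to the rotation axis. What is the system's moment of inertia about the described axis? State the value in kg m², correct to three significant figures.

42.3

Solid disk: I_cm = (1/2)MR² = (1/2)(5.8)(0.5)² = 0.725 kg m²; axis through the centre, so I = 0.725 kg m².
Thin rod: I_cm = (1/12)ML² = (1/12)(0.42)(0.96)² = 0.032256 kg m²; centre at d = 0.5 + 0.48 = 0.98 m, so I = I_cm + Md² gives I = 0.032256 + (0.42)(0.98)² = 0.43562 kg m².
Thin rod: I_cm = (1/12)ML² = (1/12)(5.7)(0.51)² = 0.12355 kg m²; centre at d = 0.5 + 0.48 + 0.48 + 0.255 = 1.715 m, so I = I_cm + Md² gives I = 0.12355 + (5.7)(1.715)² = 16.889 kg m².
Solid sphere: I_cm = (2/5)MR² = (2/5)(4.9)(0.25)² = 0.1225 kg m²; centre at d = 0.5 + 0.48 + 0.48 + 0.255 + 0.255 + 0.25 = 2.22 m, so I = I_cm + Md² gives I = 0.1225 + (4.9)(2.22)² = 24.272 kg m².
Total I = 0.725 + 0.43562 + 16.889 + 24.272 = 42.321 kg m².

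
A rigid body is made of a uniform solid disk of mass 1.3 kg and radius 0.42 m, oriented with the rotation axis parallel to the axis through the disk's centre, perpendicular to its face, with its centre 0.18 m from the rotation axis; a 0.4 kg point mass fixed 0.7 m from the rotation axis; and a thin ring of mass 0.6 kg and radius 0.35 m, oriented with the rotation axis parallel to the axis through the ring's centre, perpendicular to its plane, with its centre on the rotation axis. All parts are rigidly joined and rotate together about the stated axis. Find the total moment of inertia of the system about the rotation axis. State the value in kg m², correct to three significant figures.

0.426

Solid disk: I_cm = (1/2)MR² = (1/2)(1.3)(0.42)² = 0.11466 kg m²; centre at d = 0.18 m, so I = I_cm + Md² gives I = 0.11466 + (1.3)(0.18)² = 0.15678 kg m².
Point mass: I_cm = 0; centre at d = 0.7 m, so I = I_cm + Md² gives I = 0 + (0.4)(0.7)² = 0.196 kg m².
Thin ring: I_cm = MR² = (0.6)(0.35)² = 0.0735 kg m²; axis through the centre, so I = 0.0735 kg m².
Total I = 0.15678 + 0.196 + 0.0735 = 0.42628 kg m².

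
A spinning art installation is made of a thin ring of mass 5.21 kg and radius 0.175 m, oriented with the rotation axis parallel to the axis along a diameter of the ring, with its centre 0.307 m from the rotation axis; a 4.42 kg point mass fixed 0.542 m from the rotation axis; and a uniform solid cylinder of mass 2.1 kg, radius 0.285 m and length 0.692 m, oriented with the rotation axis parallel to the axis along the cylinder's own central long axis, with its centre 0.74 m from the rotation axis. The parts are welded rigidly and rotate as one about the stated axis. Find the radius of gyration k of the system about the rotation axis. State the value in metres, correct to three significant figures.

Thin ring: I_cm = (1/2)MR² = (1/2)(5.21)(0.175)² = 0.079778 kg m²; centre at d = 0.307 m, so the parallel axis theorem gives I = 0.079778 + (5.21)(0.307)² = 0.57082 kg m².
Point mass: I_cm = 0; centre at d = 0.542 m, so the parallel axis theorem gives I = 0 + (4.42)(0.542)² = 1.2984 kg m².
Solid cylinder: I_cm = (1/2)MR² = (1/2)(2.1)(0.285)² = 0.085286 kg m²; centre at d = 0.74 m, so the parallel axis theorem gives I = 0.085286 + (2.1)(0.74)² = 1.2352 kg m².
Total I = 3.1045 kg m²; total mass M = 11.73 kg.
k = √(I/M) = √(3.1045/11.73) = 0.51445 m.

0.514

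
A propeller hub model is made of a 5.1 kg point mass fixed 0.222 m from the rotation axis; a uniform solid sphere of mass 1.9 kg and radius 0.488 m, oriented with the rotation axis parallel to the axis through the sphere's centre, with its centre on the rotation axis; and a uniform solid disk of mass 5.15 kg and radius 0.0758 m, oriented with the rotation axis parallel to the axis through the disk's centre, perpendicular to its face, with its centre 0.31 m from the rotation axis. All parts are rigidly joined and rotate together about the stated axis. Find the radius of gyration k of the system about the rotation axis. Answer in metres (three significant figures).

Point mass: I_cm = 0; centre at d = 0.222 m, so the parallel axis theorem gives I = 0 + (5.1)(0.222)² = 0.25135 kg·m².
Solid sphere: I_cm = (2/5)MR² = (2/5)(1.9)(0.488)² = 0.18099 kg·m²; axis through the centre, so I = 0.18099 kg·m².
Solid disk: I_cm = (1/2)MR² = (1/2)(5.15)(0.0758)² = 0.014795 kg·m²; centre at d = 0.31 m, so the parallel axis theorem gives I = 0.014795 + (5.15)(0.31)² = 0.50971 kg·m².
Total I = 0.94205 kg·m²; total mass M = 12.15 kg.
k = √(I/M) = √(0.94205/12.15) = 0.27845 m.

0.278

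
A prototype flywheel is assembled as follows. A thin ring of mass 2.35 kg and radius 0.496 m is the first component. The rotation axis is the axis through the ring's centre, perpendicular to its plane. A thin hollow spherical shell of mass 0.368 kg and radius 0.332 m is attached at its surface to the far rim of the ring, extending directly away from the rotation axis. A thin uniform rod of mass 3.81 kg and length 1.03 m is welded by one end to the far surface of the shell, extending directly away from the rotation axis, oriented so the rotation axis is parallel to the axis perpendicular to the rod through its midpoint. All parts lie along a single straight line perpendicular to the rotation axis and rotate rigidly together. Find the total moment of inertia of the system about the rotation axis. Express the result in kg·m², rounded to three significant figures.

11.9

Thin ring: I_cm = MR² = (2.35)(0.496)² = 0.57814 kg·m²; axis through the centre, so I = 0.57814 kg·m².
Spherical shell: I_cm = (2/3)MR² = (2/3)(0.368)(0.332)² = 0.027042 kg·m²; centre at d = 0.496 + 0.332 = 0.828 m, so the parallel axis theorem gives I = 0.027042 + (0.368)(0.828)² = 0.27934 kg·m².
Thin rod: I_cm = (1/12)ML² = (1/12)(3.81)(1.03)² = 0.33684 kg·m²; centre at d = 0.496 + 0.332 + 0.332 + 0.515 = 1.675 m, so the parallel axis theorem gives I = 0.33684 + (3.81)(1.675)² = 11.026 kg·m².
Total I = 0.57814 + 0.27934 + 11.026 = 11.884 kg·m².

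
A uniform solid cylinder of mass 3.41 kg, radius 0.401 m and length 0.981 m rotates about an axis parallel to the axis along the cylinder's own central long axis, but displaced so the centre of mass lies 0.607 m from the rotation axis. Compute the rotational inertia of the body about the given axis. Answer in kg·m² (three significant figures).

1.53

I_cm = (1/2)MR² = (1/2)(3.41)(0.401)² = 0.27417 kg·m²; centre at d = 0.607 m, so the parallel axis theorem gives I = 0.27417 + (3.41)(0.607)² = 1.5306 kg·m².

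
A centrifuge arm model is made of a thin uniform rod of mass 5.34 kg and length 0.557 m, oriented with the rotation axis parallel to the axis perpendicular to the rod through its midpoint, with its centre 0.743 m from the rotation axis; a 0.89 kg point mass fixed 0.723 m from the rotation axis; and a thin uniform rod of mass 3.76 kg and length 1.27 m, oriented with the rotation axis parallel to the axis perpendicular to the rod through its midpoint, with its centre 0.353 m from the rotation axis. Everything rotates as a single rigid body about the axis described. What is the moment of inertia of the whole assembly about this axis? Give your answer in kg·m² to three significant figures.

Thin rod: I_cm = (1/12)ML² = (1/12)(5.34)(0.557)² = 0.13806 kg·m²; centre at d = 0.743 m, so the parallel axis theorem gives I = 0.13806 + (5.34)(0.743)² = 3.086 kg·m².
Point mass: I_cm = 0; centre at d = 0.723 m, so the parallel axis theorem gives I = 0 + (0.89)(0.723)² = 0.46523 kg·m².
Thin rod: I_cm = (1/12)ML² = (1/12)(3.76)(1.27)² = 0.50538 kg·m²; centre at d = 0.353 m, so the parallel axis theorem gives I = 0.50538 + (3.76)(0.353)² = 0.97391 kg·m².
Total I = 3.086 + 0.46523 + 0.97391 = 4.5251 kg·m².

4.53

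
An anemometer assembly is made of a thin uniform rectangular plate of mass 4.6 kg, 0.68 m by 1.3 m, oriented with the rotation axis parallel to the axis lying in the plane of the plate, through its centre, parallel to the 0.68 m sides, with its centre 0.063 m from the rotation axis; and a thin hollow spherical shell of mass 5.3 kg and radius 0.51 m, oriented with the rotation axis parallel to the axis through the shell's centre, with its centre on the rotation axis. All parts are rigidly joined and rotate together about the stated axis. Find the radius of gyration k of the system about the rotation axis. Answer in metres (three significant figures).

0.400

Rectangular plate: I_cm = (1/12)Mb² = (1/12)(4.6)(1.3)² = 0.64783 kg m²; centre at d = 0.063 m, so the parallel axis theorem gives I = 0.64783 + (4.6)(0.063)² = 0.66609 kg m².
Spherical shell: I_cm = (2/3)MR² = (2/3)(5.3)(0.51)² = 0.91902 kg m²; axis through the centre, so I = 0.91902 kg m².
Total I = 1.5851 kg m²; total mass M = 9.9 kg.
k = √(I/M) = √(1.5851/9.9) = 0.40014 m.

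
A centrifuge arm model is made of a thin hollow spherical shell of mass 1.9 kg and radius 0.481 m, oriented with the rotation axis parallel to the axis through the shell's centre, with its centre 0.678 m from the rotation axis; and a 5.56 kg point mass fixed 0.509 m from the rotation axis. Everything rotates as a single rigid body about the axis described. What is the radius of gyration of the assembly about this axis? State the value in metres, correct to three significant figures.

0.591

Spherical shell: I_cm = (2/3)MR² = (2/3)(1.9)(0.481)² = 0.29306 kg m^2; centre at d = 0.678 m, so the parallel axis theorem gives I = 0.29306 + (1.9)(0.678)² = 1.1665 kg m^2.
Point mass: I_cm = 0; centre at d = 0.509 m, so the parallel axis theorem gives I = 0 + (5.56)(0.509)² = 1.4405 kg m^2.
Total I = 2.6069 kg m^2; total mass M = 7.46 kg.
k = √(I/M) = √(2.6069/7.46) = 0.59115 m.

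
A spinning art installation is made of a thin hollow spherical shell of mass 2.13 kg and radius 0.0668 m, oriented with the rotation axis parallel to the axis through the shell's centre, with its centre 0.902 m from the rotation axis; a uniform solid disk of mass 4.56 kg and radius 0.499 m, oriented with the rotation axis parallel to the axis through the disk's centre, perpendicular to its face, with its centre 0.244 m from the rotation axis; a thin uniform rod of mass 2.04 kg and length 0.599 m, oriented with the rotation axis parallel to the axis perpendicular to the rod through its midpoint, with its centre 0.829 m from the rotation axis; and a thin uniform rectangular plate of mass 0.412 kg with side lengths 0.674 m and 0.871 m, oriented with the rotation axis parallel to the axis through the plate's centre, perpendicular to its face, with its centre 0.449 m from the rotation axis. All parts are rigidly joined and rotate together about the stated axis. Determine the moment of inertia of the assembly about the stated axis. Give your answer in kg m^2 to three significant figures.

4.17

Spherical shell: I_cm = (2/3)MR² = (2/3)(2.13)(0.0668)² = 0.0063364 kg m^2; centre at d = 0.902 m, so I = I_cm + Md² gives I = 0.0063364 + (2.13)(0.902)² = 1.7393 kg m^2.
Solid disk: I_cm = (1/2)MR² = (1/2)(4.56)(0.499)² = 0.56772 kg m^2; centre at d = 0.244 m, so I = I_cm + Md² gives I = 0.56772 + (4.56)(0.244)² = 0.83921 kg m^2.
Thin rod: I_cm = (1/12)ML² = (1/12)(2.04)(0.599)² = 0.060996 kg m^2; centre at d = 0.829 m, so I = I_cm + Md² gives I = 0.060996 + (2.04)(0.829)² = 1.463 kg m^2.
Rectangular plate: I_cm = (1/12)M(a²+b²) = (1/12)(0.412)[(0.674)² + (0.871)²] = 0.041643 kg m^2; centre at d = 0.449 m, so I = I_cm + Md² gives I = 0.041643 + (0.412)(0.449)² = 0.1247 kg m^2.
Total I = 1.7393 + 0.83921 + 1.463 + 0.1247 = 4.1662 kg m^2.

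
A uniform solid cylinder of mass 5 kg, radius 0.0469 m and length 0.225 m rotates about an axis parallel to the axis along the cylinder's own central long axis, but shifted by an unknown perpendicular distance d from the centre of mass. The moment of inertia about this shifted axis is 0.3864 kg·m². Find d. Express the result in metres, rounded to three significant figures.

0.276

About the centre-of-mass axis, I_cm = (1/2)MR² = (1/2)(5)(0.0469)² = 0.005499 kg·m².
Parallel axis theorem: I = I_cm + Md², so Md² = 0.3864 − 0.005499 = 0.3809 kg·m².
d = √(0.3809 / 5) = 0.27601 m.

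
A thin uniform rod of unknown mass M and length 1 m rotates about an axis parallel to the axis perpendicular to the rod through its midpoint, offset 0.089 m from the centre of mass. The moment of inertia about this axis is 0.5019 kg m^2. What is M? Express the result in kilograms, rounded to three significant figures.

5.50

I = I_cm + Md² = (1/12)ML² + Md² = M·[0.0833333·(1)² + (0.089)²] = M·0.091254.
So M = 0.5019 / 0.091254 = 5.5 kg.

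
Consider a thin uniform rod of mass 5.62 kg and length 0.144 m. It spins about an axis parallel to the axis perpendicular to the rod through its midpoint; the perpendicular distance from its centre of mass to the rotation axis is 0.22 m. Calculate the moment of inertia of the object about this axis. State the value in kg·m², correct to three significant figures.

0.282

I_cm = (1/12)ML² = (1/12)(5.62)(0.144)² = 0.0097114 kg·m²; centre at d = 0.22 m, so I = I_cm + Md² gives I = 0.0097114 + (5.62)(0.22)² = 0.28172 kg·m².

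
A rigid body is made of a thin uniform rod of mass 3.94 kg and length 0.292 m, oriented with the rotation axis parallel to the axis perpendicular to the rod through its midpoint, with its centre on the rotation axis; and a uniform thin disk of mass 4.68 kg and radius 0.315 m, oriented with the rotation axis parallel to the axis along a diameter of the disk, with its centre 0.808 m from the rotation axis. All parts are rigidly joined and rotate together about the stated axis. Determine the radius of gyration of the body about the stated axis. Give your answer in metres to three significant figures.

Thin rod: I_cm = (1/12)ML² = (1/12)(3.94)(0.292)² = 0.027995 kg m²; axis through the centre, so I = 0.027995 kg m².
Thin disk: I_cm = (1/4)MR² = (1/4)(4.68)(0.315)² = 0.11609 kg m²; centre at d = 0.808 m, so the parallel axis theorem gives I = 0.11609 + (4.68)(0.808)² = 3.1715 kg m².
Total I = 3.1995 kg m²; total mass M = 8.62 kg.
k = √(I/M) = √(3.1995/8.62) = 0.60924 m.

0.609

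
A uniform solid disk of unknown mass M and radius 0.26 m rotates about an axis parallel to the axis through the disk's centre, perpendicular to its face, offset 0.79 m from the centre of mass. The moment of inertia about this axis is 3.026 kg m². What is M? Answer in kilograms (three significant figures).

I = I_cm + Md² = (1/2)MR² + Md² = M·[0.5·(0.26)² + (0.79)²] = M·0.6579.
So M = 3.026 / 0.6579 = 4.5995 kg.

4.60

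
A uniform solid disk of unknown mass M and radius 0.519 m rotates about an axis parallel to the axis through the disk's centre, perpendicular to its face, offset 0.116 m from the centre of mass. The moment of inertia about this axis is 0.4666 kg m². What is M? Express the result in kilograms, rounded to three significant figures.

3.15

I = I_cm + Md² = (1/2)MR² + Md² = M·[0.5·(0.519)² + (0.116)²] = M·0.14814.
So M = 0.4666 / 0.14814 = 3.1498 kg.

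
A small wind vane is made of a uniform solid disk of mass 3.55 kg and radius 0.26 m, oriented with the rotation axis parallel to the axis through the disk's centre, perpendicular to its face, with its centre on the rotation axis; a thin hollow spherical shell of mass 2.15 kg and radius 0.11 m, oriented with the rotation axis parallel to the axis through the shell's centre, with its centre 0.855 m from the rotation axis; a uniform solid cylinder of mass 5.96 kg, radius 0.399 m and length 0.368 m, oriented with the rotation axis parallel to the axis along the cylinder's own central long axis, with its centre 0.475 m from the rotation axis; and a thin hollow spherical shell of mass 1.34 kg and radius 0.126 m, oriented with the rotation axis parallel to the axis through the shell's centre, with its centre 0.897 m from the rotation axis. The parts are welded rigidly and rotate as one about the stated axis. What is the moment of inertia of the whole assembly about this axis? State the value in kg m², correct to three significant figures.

4.62

Solid disk: I_cm = (1/2)MR² = (1/2)(3.55)(0.26)² = 0.11999 kg m²; axis through the centre, so I = 0.11999 kg m².
Spherical shell: I_cm = (2/3)MR² = (2/3)(2.15)(0.11)² = 0.017343 kg m²; centre at d = 0.855 m, so the parallel axis theorem gives I = 0.017343 + (2.15)(0.855)² = 1.589 kg m².
Solid cylinder: I_cm = (1/2)MR² = (1/2)(5.96)(0.399)² = 0.47442 kg m²; centre at d = 0.475 m, so the parallel axis theorem gives I = 0.47442 + (5.96)(0.475)² = 1.8191 kg m².
Spherical shell: I_cm = (2/3)MR² = (2/3)(1.34)(0.126)² = 0.014183 kg m²; centre at d = 0.897 m, so the parallel axis theorem gives I = 0.014183 + (1.34)(0.897)² = 1.0924 kg m².
Total I = 0.11999 + 1.589 + 1.8191 + 1.0924 = 4.6205 kg m².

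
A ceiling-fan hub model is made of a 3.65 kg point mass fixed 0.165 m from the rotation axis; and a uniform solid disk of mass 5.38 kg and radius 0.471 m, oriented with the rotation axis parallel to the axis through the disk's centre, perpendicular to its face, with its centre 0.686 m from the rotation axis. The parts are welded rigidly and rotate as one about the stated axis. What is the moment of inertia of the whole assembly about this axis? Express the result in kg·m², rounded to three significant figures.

3.23

Point mass: I_cm = 0; centre at d = 0.165 m, so I = I_cm + Md² gives I = 0 + (3.65)(0.165)² = 0.099371 kg·m².
Solid disk: I_cm = (1/2)MR² = (1/2)(5.38)(0.471)² = 0.59675 kg·m²; centre at d = 0.686 m, so I = I_cm + Md² gives I = 0.59675 + (5.38)(0.686)² = 3.1286 kg·m².
Total I = 0.099371 + 3.1286 = 3.2279 kg·m².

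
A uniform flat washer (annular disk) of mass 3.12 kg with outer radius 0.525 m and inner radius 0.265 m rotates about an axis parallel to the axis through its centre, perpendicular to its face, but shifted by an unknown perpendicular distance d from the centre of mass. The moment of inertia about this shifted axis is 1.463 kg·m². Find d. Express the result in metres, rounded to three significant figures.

0.544

About the centre-of-mass axis, I_cm = (1/2)M(R²+r²) = (1/2)(3.12)[(0.525)² + (0.265)²] = 0.53953 kg·m².
Parallel axis theorem: I = I_cm + Md², so Md² = 1.463 − 0.53953 = 0.92347 kg·m².
d = √(0.92347 / 3.12) = 0.54405 m.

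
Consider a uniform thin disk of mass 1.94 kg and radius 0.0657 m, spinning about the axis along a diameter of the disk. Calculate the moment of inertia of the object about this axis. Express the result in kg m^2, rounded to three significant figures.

0.00209

I_cm = (1/4)MR² = (1/4)(1.94)(0.0657)² = 0.0020935 kg m^2; axis through the centre, so I = 0.0020935 kg m^2.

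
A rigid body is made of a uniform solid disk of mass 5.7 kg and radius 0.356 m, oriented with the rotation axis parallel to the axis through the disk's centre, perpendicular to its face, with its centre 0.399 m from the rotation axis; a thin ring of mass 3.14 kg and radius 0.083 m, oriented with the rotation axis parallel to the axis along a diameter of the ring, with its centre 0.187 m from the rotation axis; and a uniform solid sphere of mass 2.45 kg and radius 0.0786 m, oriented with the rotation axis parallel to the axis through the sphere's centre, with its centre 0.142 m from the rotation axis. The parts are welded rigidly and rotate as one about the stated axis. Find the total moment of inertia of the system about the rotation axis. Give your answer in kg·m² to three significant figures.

Solid disk: I_cm = (1/2)MR² = (1/2)(5.7)(0.356)² = 0.3612 kg·m²; centre at d = 0.399 m, so the parallel axis theorem gives I = 0.3612 + (5.7)(0.399)² = 1.2686 kg·m².
Thin ring: I_cm = (1/2)MR² = (1/2)(3.14)(0.083)² = 0.010816 kg·m²; centre at d = 0.187 m, so the parallel axis theorem gives I = 0.010816 + (3.14)(0.187)² = 0.12062 kg·m².
Solid sphere: I_cm = (2/5)MR² = (2/5)(2.45)(0.0786)² = 0.0060544 kg·m²; centre at d = 0.142 m, so the parallel axis theorem gives I = 0.0060544 + (2.45)(0.142)² = 0.055456 kg·m².
Total I = 1.2686 + 0.12062 + 0.055456 = 1.4447 kg·m².

1.44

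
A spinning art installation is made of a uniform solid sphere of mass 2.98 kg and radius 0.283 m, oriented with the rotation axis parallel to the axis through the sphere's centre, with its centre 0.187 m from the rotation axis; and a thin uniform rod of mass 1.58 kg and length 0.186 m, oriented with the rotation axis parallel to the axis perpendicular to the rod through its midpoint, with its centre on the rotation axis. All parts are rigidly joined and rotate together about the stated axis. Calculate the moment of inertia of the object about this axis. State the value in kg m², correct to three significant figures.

Solid sphere: I_cm = (2/5)MR² = (2/5)(2.98)(0.283)² = 0.095466 kg m²; centre at d = 0.187 m, so I = I_cm + Md² gives I = 0.095466 + (2.98)(0.187)² = 0.19967 kg m².
Thin rod: I_cm = (1/12)ML² = (1/12)(1.58)(0.186)² = 0.0045551 kg m²; axis through the centre, so I = 0.0045551 kg m².
Total I = 0.19967 + 0.0045551 = 0.20423 kg m².

0.204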